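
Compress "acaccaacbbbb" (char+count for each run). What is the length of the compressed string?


Input: acaccaacbbbb
Runs:
  'a' x 1 => "a1"
  'c' x 1 => "c1"
  'a' x 1 => "a1"
  'c' x 2 => "c2"
  'a' x 2 => "a2"
  'c' x 1 => "c1"
  'b' x 4 => "b4"
Compressed: "a1c1a1c2a2c1b4"
Compressed length: 14

14


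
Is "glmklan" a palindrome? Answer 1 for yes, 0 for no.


Input: glmklan
Reversed: nalkmlg
  Compare pos 0 ('g') with pos 6 ('n'): MISMATCH
  Compare pos 1 ('l') with pos 5 ('a'): MISMATCH
  Compare pos 2 ('m') with pos 4 ('l'): MISMATCH
Result: not a palindrome

0


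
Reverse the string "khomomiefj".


Input: khomomiefj
Reading characters right to left:
  Position 9: 'j'
  Position 8: 'f'
  Position 7: 'e'
  Position 6: 'i'
  Position 5: 'm'
  Position 4: 'o'
  Position 3: 'm'
  Position 2: 'o'
  Position 1: 'h'
  Position 0: 'k'
Reversed: jfeimomohk

jfeimomohk


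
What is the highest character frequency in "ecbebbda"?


Input: ecbebbda
Character counts:
  'a': 1
  'b': 3
  'c': 1
  'd': 1
  'e': 2
Maximum frequency: 3

3


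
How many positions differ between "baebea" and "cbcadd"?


Comparing "baebea" and "cbcadd" position by position:
  Position 0: 'b' vs 'c' => DIFFER
  Position 1: 'a' vs 'b' => DIFFER
  Position 2: 'e' vs 'c' => DIFFER
  Position 3: 'b' vs 'a' => DIFFER
  Position 4: 'e' vs 'd' => DIFFER
  Position 5: 'a' vs 'd' => DIFFER
Positions that differ: 6

6


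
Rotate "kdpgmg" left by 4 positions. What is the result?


Input: "kdpgmg", rotate left by 4
First 4 characters: "kdpg"
Remaining characters: "mg"
Concatenate remaining + first: "mg" + "kdpg" = "mgkdpg"

mgkdpg


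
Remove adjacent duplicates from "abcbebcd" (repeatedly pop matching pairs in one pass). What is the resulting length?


Input: abcbebcd
Stack-based adjacent duplicate removal:
  Read 'a': push. Stack: a
  Read 'b': push. Stack: ab
  Read 'c': push. Stack: abc
  Read 'b': push. Stack: abcb
  Read 'e': push. Stack: abcbe
  Read 'b': push. Stack: abcbeb
  Read 'c': push. Stack: abcbebc
  Read 'd': push. Stack: abcbebcd
Final stack: "abcbebcd" (length 8)

8


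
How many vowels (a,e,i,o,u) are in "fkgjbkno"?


Input: fkgjbkno
Checking each character:
  'f' at position 0: consonant
  'k' at position 1: consonant
  'g' at position 2: consonant
  'j' at position 3: consonant
  'b' at position 4: consonant
  'k' at position 5: consonant
  'n' at position 6: consonant
  'o' at position 7: vowel (running total: 1)
Total vowels: 1

1


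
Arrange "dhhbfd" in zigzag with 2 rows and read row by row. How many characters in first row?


Zigzag "dhhbfd" into 2 rows:
Placing characters:
  'd' => row 0
  'h' => row 1
  'h' => row 0
  'b' => row 1
  'f' => row 0
  'd' => row 1
Rows:
  Row 0: "dhf"
  Row 1: "hbd"
First row length: 3

3


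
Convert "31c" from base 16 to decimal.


Input: "31c" in base 16
Positional expansion:
  Digit '3' (value 3) x 16^2 = 768
  Digit '1' (value 1) x 16^1 = 16
  Digit 'c' (value 12) x 16^0 = 12
Sum = 796

796


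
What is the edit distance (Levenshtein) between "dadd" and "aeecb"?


Computing edit distance: "dadd" -> "aeecb"
DP table:
           a    e    e    c    b
      0    1    2    3    4    5
  d   1    1    2    3    4    5
  a   2    1    2    3    4    5
  d   3    2    2    3    4    5
  d   4    3    3    3    4    5
Edit distance = dp[4][5] = 5

5


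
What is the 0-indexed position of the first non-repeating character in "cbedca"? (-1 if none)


Input: cbedca
Character frequencies:
  'a': 1
  'b': 1
  'c': 2
  'd': 1
  'e': 1
Scanning left to right for freq == 1:
  Position 0 ('c'): freq=2, skip
  Position 1 ('b'): unique! => answer = 1

1


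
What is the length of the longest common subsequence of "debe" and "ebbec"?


LCS of "debe" and "ebbec"
DP table:
           e    b    b    e    c
      0    0    0    0    0    0
  d   0    0    0    0    0    0
  e   0    1    1    1    1    1
  b   0    1    2    2    2    2
  e   0    1    2    2    3    3
LCS length = dp[4][5] = 3

3


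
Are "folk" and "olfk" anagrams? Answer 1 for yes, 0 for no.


Strings: "folk", "olfk"
Sorted first:  fklo
Sorted second: fklo
Sorted forms match => anagrams

1


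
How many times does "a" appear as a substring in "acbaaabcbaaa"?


Searching for "a" in "acbaaabcbaaa"
Scanning each position:
  Position 0: "a" => MATCH
  Position 1: "c" => no
  Position 2: "b" => no
  Position 3: "a" => MATCH
  Position 4: "a" => MATCH
  Position 5: "a" => MATCH
  Position 6: "b" => no
  Position 7: "c" => no
  Position 8: "b" => no
  Position 9: "a" => MATCH
  Position 10: "a" => MATCH
  Position 11: "a" => MATCH
Total occurrences: 7

7


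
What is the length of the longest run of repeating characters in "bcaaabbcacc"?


Input: "bcaaabbcacc"
Scanning for longest run:
  Position 1 ('c'): new char, reset run to 1
  Position 2 ('a'): new char, reset run to 1
  Position 3 ('a'): continues run of 'a', length=2
  Position 4 ('a'): continues run of 'a', length=3
  Position 5 ('b'): new char, reset run to 1
  Position 6 ('b'): continues run of 'b', length=2
  Position 7 ('c'): new char, reset run to 1
  Position 8 ('a'): new char, reset run to 1
  Position 9 ('c'): new char, reset run to 1
  Position 10 ('c'): continues run of 'c', length=2
Longest run: 'a' with length 3

3


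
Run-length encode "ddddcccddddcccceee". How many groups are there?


Input: ddddcccddddcccceee
Scanning for consecutive runs:
  Group 1: 'd' x 4 (positions 0-3)
  Group 2: 'c' x 3 (positions 4-6)
  Group 3: 'd' x 4 (positions 7-10)
  Group 4: 'c' x 4 (positions 11-14)
  Group 5: 'e' x 3 (positions 15-17)
Total groups: 5

5


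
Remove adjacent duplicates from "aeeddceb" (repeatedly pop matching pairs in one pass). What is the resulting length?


Input: aeeddceb
Stack-based adjacent duplicate removal:
  Read 'a': push. Stack: a
  Read 'e': push. Stack: ae
  Read 'e': matches stack top 'e' => pop. Stack: a
  Read 'd': push. Stack: ad
  Read 'd': matches stack top 'd' => pop. Stack: a
  Read 'c': push. Stack: ac
  Read 'e': push. Stack: ace
  Read 'b': push. Stack: aceb
Final stack: "aceb" (length 4)

4


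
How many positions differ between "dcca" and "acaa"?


Comparing "dcca" and "acaa" position by position:
  Position 0: 'd' vs 'a' => DIFFER
  Position 1: 'c' vs 'c' => same
  Position 2: 'c' vs 'a' => DIFFER
  Position 3: 'a' vs 'a' => same
Positions that differ: 2

2


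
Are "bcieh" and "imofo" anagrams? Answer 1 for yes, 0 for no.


Strings: "bcieh", "imofo"
Sorted first:  bcehi
Sorted second: fimoo
Differ at position 0: 'b' vs 'f' => not anagrams

0


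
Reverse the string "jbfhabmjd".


Input: jbfhabmjd
Reading characters right to left:
  Position 8: 'd'
  Position 7: 'j'
  Position 6: 'm'
  Position 5: 'b'
  Position 4: 'a'
  Position 3: 'h'
  Position 2: 'f'
  Position 1: 'b'
  Position 0: 'j'
Reversed: djmbahfbj

djmbahfbj


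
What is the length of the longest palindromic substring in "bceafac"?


Input: "bceafac"
Checking substrings for palindromes:
  [3:6] "afa" (len 3) => palindrome
Longest palindromic substring: "afa" with length 3

3


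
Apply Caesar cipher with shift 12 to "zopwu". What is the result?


Caesar cipher: shift "zopwu" by 12
  'z' (pos 25) + 12 = pos 11 = 'l'
  'o' (pos 14) + 12 = pos 0 = 'a'
  'p' (pos 15) + 12 = pos 1 = 'b'
  'w' (pos 22) + 12 = pos 8 = 'i'
  'u' (pos 20) + 12 = pos 6 = 'g'
Result: labig

labig


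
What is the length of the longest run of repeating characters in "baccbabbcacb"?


Input: "baccbabbcacb"
Scanning for longest run:
  Position 1 ('a'): new char, reset run to 1
  Position 2 ('c'): new char, reset run to 1
  Position 3 ('c'): continues run of 'c', length=2
  Position 4 ('b'): new char, reset run to 1
  Position 5 ('a'): new char, reset run to 1
  Position 6 ('b'): new char, reset run to 1
  Position 7 ('b'): continues run of 'b', length=2
  Position 8 ('c'): new char, reset run to 1
  Position 9 ('a'): new char, reset run to 1
  Position 10 ('c'): new char, reset run to 1
  Position 11 ('b'): new char, reset run to 1
Longest run: 'c' with length 2

2


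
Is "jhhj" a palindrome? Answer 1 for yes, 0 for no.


Input: jhhj
Reversed: jhhj
  Compare pos 0 ('j') with pos 3 ('j'): match
  Compare pos 1 ('h') with pos 2 ('h'): match
Result: palindrome

1


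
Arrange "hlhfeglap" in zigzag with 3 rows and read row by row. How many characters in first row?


Zigzag "hlhfeglap" into 3 rows:
Placing characters:
  'h' => row 0
  'l' => row 1
  'h' => row 2
  'f' => row 1
  'e' => row 0
  'g' => row 1
  'l' => row 2
  'a' => row 1
  'p' => row 0
Rows:
  Row 0: "hep"
  Row 1: "lfga"
  Row 2: "hl"
First row length: 3

3


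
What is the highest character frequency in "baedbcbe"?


Input: baedbcbe
Character counts:
  'a': 1
  'b': 3
  'c': 1
  'd': 1
  'e': 2
Maximum frequency: 3

3


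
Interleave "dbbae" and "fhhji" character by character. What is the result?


Interleaving "dbbae" and "fhhji":
  Position 0: 'd' from first, 'f' from second => "df"
  Position 1: 'b' from first, 'h' from second => "bh"
  Position 2: 'b' from first, 'h' from second => "bh"
  Position 3: 'a' from first, 'j' from second => "aj"
  Position 4: 'e' from first, 'i' from second => "ei"
Result: dfbhbhajei

dfbhbhajei


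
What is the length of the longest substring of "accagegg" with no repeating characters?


Input: "accagegg"
Sliding window (track last position of each char):
  Position 0 ('a'): window [0,0] length 1 -- new best
  Position 1 ('c'): window [0,1] length 2 -- new best
  Position 2 ('c'): repeat (last at 1), move window start to 2
  Position 2 ('c'): window [2,2] length 1
  Position 3 ('a'): window [2,3] length 2
  Position 4 ('g'): window [2,4] length 3 -- new best
  Position 5 ('e'): window [2,5] length 4 -- new best
  Position 6 ('g'): repeat (last at 4), move window start to 5
  Position 6 ('g'): window [5,6] length 2
  Position 7 ('g'): repeat (last at 6), move window start to 7
  Position 7 ('g'): window [7,7] length 1
Longest substring with no repeats: "cage" with length 4

4


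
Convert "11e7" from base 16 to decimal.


Input: "11e7" in base 16
Positional expansion:
  Digit '1' (value 1) x 16^3 = 4096
  Digit '1' (value 1) x 16^2 = 256
  Digit 'e' (value 14) x 16^1 = 224
  Digit '7' (value 7) x 16^0 = 7
Sum = 4583

4583


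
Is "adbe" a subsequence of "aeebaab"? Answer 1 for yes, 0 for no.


Check if "adbe" is a subsequence of "aeebaab"
Greedy scan:
  Position 0 ('a'): matches sub[0] = 'a'
  Position 1 ('e'): no match needed
  Position 2 ('e'): no match needed
  Position 3 ('b'): no match needed
  Position 4 ('a'): no match needed
  Position 5 ('a'): no match needed
  Position 6 ('b'): no match needed
Only matched 1/4 characters => not a subsequence

0


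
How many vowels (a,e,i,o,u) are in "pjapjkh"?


Input: pjapjkh
Checking each character:
  'p' at position 0: consonant
  'j' at position 1: consonant
  'a' at position 2: vowel (running total: 1)
  'p' at position 3: consonant
  'j' at position 4: consonant
  'k' at position 5: consonant
  'h' at position 6: consonant
Total vowels: 1

1


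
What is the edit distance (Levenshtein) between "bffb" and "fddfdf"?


Computing edit distance: "bffb" -> "fddfdf"
DP table:
           f    d    d    f    d    f
      0    1    2    3    4    5    6
  b   1    1    2    3    4    5    6
  f   2    1    2    3    3    4    5
  f   3    2    2    3    3    4    4
  b   4    3    3    3    4    4    5
Edit distance = dp[4][6] = 5

5


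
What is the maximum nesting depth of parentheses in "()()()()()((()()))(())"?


Input: "()()()()()((()()))(())"
Tracking depth:
  Position 0 '(': depth becomes 1
  Position 1 ')': depth becomes 0
  Position 2 '(': depth becomes 1
  Position 3 ')': depth becomes 0
  Position 4 '(': depth becomes 1
  Position 5 ')': depth becomes 0
  Position 6 '(': depth becomes 1
  Position 7 ')': depth becomes 0
  Position 8 '(': depth becomes 1
  Position 9 ')': depth becomes 0
  Position 10 '(': depth becomes 1
  Position 11 '(': depth becomes 2
  Position 12 '(': depth becomes 3
  Position 13 ')': depth becomes 2
  Position 14 '(': depth becomes 3
  Position 15 ')': depth becomes 2
  Position 16 ')': depth becomes 1
  Position 17 ')': depth becomes 0
  Position 18 '(': depth becomes 1
  Position 19 '(': depth becomes 2
  Position 20 ')': depth becomes 1
  Position 21 ')': depth becomes 0
Maximum depth reached: 3

3


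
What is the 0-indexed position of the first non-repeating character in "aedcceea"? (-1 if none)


Input: aedcceea
Character frequencies:
  'a': 2
  'c': 2
  'd': 1
  'e': 3
Scanning left to right for freq == 1:
  Position 0 ('a'): freq=2, skip
  Position 1 ('e'): freq=3, skip
  Position 2 ('d'): unique! => answer = 2

2


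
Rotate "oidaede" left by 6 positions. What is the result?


Input: "oidaede", rotate left by 6
First 6 characters: "oidaed"
Remaining characters: "e"
Concatenate remaining + first: "e" + "oidaed" = "eoidaed"

eoidaed


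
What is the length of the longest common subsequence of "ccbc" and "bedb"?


LCS of "ccbc" and "bedb"
DP table:
           b    e    d    b
      0    0    0    0    0
  c   0    0    0    0    0
  c   0    0    0    0    0
  b   0    1    1    1    1
  c   0    1    1    1    1
LCS length = dp[4][4] = 1

1


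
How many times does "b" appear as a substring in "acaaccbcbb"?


Searching for "b" in "acaaccbcbb"
Scanning each position:
  Position 0: "a" => no
  Position 1: "c" => no
  Position 2: "a" => no
  Position 3: "a" => no
  Position 4: "c" => no
  Position 5: "c" => no
  Position 6: "b" => MATCH
  Position 7: "c" => no
  Position 8: "b" => MATCH
  Position 9: "b" => MATCH
Total occurrences: 3

3


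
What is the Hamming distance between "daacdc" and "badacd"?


Comparing "daacdc" and "badacd" position by position:
  Position 0: 'd' vs 'b' => differ
  Position 1: 'a' vs 'a' => same
  Position 2: 'a' vs 'd' => differ
  Position 3: 'c' vs 'a' => differ
  Position 4: 'd' vs 'c' => differ
  Position 5: 'c' vs 'd' => differ
Total differences (Hamming distance): 5

5


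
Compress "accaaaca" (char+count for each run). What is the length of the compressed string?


Input: accaaaca
Runs:
  'a' x 1 => "a1"
  'c' x 2 => "c2"
  'a' x 3 => "a3"
  'c' x 1 => "c1"
  'a' x 1 => "a1"
Compressed: "a1c2a3c1a1"
Compressed length: 10

10


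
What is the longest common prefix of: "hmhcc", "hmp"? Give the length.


Words: hmhcc, hmp
  Position 0: all 'h' => match
  Position 1: all 'm' => match
  Position 2: ('h', 'p') => mismatch, stop
LCP = "hm" (length 2)

2


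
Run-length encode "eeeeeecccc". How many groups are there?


Input: eeeeeecccc
Scanning for consecutive runs:
  Group 1: 'e' x 6 (positions 0-5)
  Group 2: 'c' x 4 (positions 6-9)
Total groups: 2

2


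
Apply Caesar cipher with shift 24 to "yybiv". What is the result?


Caesar cipher: shift "yybiv" by 24
  'y' (pos 24) + 24 = pos 22 = 'w'
  'y' (pos 24) + 24 = pos 22 = 'w'
  'b' (pos 1) + 24 = pos 25 = 'z'
  'i' (pos 8) + 24 = pos 6 = 'g'
  'v' (pos 21) + 24 = pos 19 = 't'
Result: wwzgt

wwzgt


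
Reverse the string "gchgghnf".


Input: gchgghnf
Reading characters right to left:
  Position 7: 'f'
  Position 6: 'n'
  Position 5: 'h'
  Position 4: 'g'
  Position 3: 'g'
  Position 2: 'h'
  Position 1: 'c'
  Position 0: 'g'
Reversed: fnhgghcg

fnhgghcg


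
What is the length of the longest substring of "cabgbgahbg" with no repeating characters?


Input: "cabgbgahbg"
Sliding window (track last position of each char):
  Position 0 ('c'): window [0,0] length 1 -- new best
  Position 1 ('a'): window [0,1] length 2 -- new best
  Position 2 ('b'): window [0,2] length 3 -- new best
  Position 3 ('g'): window [0,3] length 4 -- new best
  Position 4 ('b'): repeat (last at 2), move window start to 3
  Position 4 ('b'): window [3,4] length 2
  Position 5 ('g'): repeat (last at 3), move window start to 4
  Position 5 ('g'): window [4,5] length 2
  Position 6 ('a'): window [4,6] length 3
  Position 7 ('h'): window [4,7] length 4
  Position 8 ('b'): repeat (last at 4), move window start to 5
  Position 8 ('b'): window [5,8] length 4
  Position 9 ('g'): repeat (last at 5), move window start to 6
  Position 9 ('g'): window [6,9] length 4
Longest substring with no repeats: "cabg" with length 4

4


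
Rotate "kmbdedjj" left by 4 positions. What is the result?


Input: "kmbdedjj", rotate left by 4
First 4 characters: "kmbd"
Remaining characters: "edjj"
Concatenate remaining + first: "edjj" + "kmbd" = "edjjkmbd"

edjjkmbd


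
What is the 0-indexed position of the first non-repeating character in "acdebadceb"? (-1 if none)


Input: acdebadceb
Character frequencies:
  'a': 2
  'b': 2
  'c': 2
  'd': 2
  'e': 2
Scanning left to right for freq == 1:
  Position 0 ('a'): freq=2, skip
  Position 1 ('c'): freq=2, skip
  Position 2 ('d'): freq=2, skip
  Position 3 ('e'): freq=2, skip
  Position 4 ('b'): freq=2, skip
  Position 5 ('a'): freq=2, skip
  Position 6 ('d'): freq=2, skip
  Position 7 ('c'): freq=2, skip
  Position 8 ('e'): freq=2, skip
  Position 9 ('b'): freq=2, skip
  No unique character found => answer = -1

-1


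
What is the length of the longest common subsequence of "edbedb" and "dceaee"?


LCS of "edbedb" and "dceaee"
DP table:
           d    c    e    a    e    e
      0    0    0    0    0    0    0
  e   0    0    0    1    1    1    1
  d   0    1    1    1    1    1    1
  b   0    1    1    1    1    1    1
  e   0    1    1    2    2    2    2
  d   0    1    1    2    2    2    2
  b   0    1    1    2    2    2    2
LCS length = dp[6][6] = 2

2


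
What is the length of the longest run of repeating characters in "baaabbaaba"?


Input: "baaabbaaba"
Scanning for longest run:
  Position 1 ('a'): new char, reset run to 1
  Position 2 ('a'): continues run of 'a', length=2
  Position 3 ('a'): continues run of 'a', length=3
  Position 4 ('b'): new char, reset run to 1
  Position 5 ('b'): continues run of 'b', length=2
  Position 6 ('a'): new char, reset run to 1
  Position 7 ('a'): continues run of 'a', length=2
  Position 8 ('b'): new char, reset run to 1
  Position 9 ('a'): new char, reset run to 1
Longest run: 'a' with length 3

3


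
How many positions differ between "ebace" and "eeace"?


Comparing "ebace" and "eeace" position by position:
  Position 0: 'e' vs 'e' => same
  Position 1: 'b' vs 'e' => DIFFER
  Position 2: 'a' vs 'a' => same
  Position 3: 'c' vs 'c' => same
  Position 4: 'e' vs 'e' => same
Positions that differ: 1

1


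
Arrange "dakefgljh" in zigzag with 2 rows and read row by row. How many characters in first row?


Zigzag "dakefgljh" into 2 rows:
Placing characters:
  'd' => row 0
  'a' => row 1
  'k' => row 0
  'e' => row 1
  'f' => row 0
  'g' => row 1
  'l' => row 0
  'j' => row 1
  'h' => row 0
Rows:
  Row 0: "dkflh"
  Row 1: "aegj"
First row length: 5

5


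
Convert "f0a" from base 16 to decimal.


Input: "f0a" in base 16
Positional expansion:
  Digit 'f' (value 15) x 16^2 = 3840
  Digit '0' (value 0) x 16^1 = 0
  Digit 'a' (value 10) x 16^0 = 10
Sum = 3850

3850


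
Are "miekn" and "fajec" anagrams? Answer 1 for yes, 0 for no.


Strings: "miekn", "fajec"
Sorted first:  eikmn
Sorted second: acefj
Differ at position 0: 'e' vs 'a' => not anagrams

0


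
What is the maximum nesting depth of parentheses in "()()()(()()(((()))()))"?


Input: "()()()(()()(((()))()))"
Tracking depth:
  Position 0 '(': depth becomes 1
  Position 1 ')': depth becomes 0
  Position 2 '(': depth becomes 1
  Position 3 ')': depth becomes 0
  Position 4 '(': depth becomes 1
  Position 5 ')': depth becomes 0
  Position 6 '(': depth becomes 1
  Position 7 '(': depth becomes 2
  Position 8 ')': depth becomes 1
  Position 9 '(': depth becomes 2
  Position 10 ')': depth becomes 1
  Position 11 '(': depth becomes 2
  Position 12 '(': depth becomes 3
  Position 13 '(': depth becomes 4
  Position 14 '(': depth becomes 5
  Position 15 ')': depth becomes 4
  Position 16 ')': depth becomes 3
  Position 17 ')': depth becomes 2
  Position 18 '(': depth becomes 3
  Position 19 ')': depth becomes 2
  Position 20 ')': depth becomes 1
  Position 21 ')': depth becomes 0
Maximum depth reached: 5

5


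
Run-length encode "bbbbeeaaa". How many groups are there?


Input: bbbbeeaaa
Scanning for consecutive runs:
  Group 1: 'b' x 4 (positions 0-3)
  Group 2: 'e' x 2 (positions 4-5)
  Group 3: 'a' x 3 (positions 6-8)
Total groups: 3

3


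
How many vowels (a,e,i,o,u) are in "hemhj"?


Input: hemhj
Checking each character:
  'h' at position 0: consonant
  'e' at position 1: vowel (running total: 1)
  'm' at position 2: consonant
  'h' at position 3: consonant
  'j' at position 4: consonant
Total vowels: 1

1


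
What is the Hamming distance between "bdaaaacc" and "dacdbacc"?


Comparing "bdaaaacc" and "dacdbacc" position by position:
  Position 0: 'b' vs 'd' => differ
  Position 1: 'd' vs 'a' => differ
  Position 2: 'a' vs 'c' => differ
  Position 3: 'a' vs 'd' => differ
  Position 4: 'a' vs 'b' => differ
  Position 5: 'a' vs 'a' => same
  Position 6: 'c' vs 'c' => same
  Position 7: 'c' vs 'c' => same
Total differences (Hamming distance): 5

5


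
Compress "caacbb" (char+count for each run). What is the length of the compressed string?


Input: caacbb
Runs:
  'c' x 1 => "c1"
  'a' x 2 => "a2"
  'c' x 1 => "c1"
  'b' x 2 => "b2"
Compressed: "c1a2c1b2"
Compressed length: 8

8


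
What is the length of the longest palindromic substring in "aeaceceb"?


Input: "aeaceceb"
Checking substrings for palindromes:
  [0:3] "aea" (len 3) => palindrome
  [3:6] "cec" (len 3) => palindrome
  [4:7] "ece" (len 3) => palindrome
Longest palindromic substring: "aea" with length 3

3


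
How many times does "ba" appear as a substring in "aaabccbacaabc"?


Searching for "ba" in "aaabccbacaabc"
Scanning each position:
  Position 0: "aa" => no
  Position 1: "aa" => no
  Position 2: "ab" => no
  Position 3: "bc" => no
  Position 4: "cc" => no
  Position 5: "cb" => no
  Position 6: "ba" => MATCH
  Position 7: "ac" => no
  Position 8: "ca" => no
  Position 9: "aa" => no
  Position 10: "ab" => no
  Position 11: "bc" => no
Total occurrences: 1

1


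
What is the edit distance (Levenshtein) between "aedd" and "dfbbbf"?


Computing edit distance: "aedd" -> "dfbbbf"
DP table:
           d    f    b    b    b    f
      0    1    2    3    4    5    6
  a   1    1    2    3    4    5    6
  e   2    2    2    3    4    5    6
  d   3    2    3    3    4    5    6
  d   4    3    3    4    4    5    6
Edit distance = dp[4][6] = 6

6


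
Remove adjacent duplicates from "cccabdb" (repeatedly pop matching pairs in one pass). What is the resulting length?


Input: cccabdb
Stack-based adjacent duplicate removal:
  Read 'c': push. Stack: c
  Read 'c': matches stack top 'c' => pop. Stack: (empty)
  Read 'c': push. Stack: c
  Read 'a': push. Stack: ca
  Read 'b': push. Stack: cab
  Read 'd': push. Stack: cabd
  Read 'b': push. Stack: cabdb
Final stack: "cabdb" (length 5)

5


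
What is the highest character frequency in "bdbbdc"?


Input: bdbbdc
Character counts:
  'b': 3
  'c': 1
  'd': 2
Maximum frequency: 3

3


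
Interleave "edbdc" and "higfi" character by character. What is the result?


Interleaving "edbdc" and "higfi":
  Position 0: 'e' from first, 'h' from second => "eh"
  Position 1: 'd' from first, 'i' from second => "di"
  Position 2: 'b' from first, 'g' from second => "bg"
  Position 3: 'd' from first, 'f' from second => "df"
  Position 4: 'c' from first, 'i' from second => "ci"
Result: ehdibgdfci

ehdibgdfci


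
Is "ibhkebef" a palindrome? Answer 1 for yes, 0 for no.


Input: ibhkebef
Reversed: febekhbi
  Compare pos 0 ('i') with pos 7 ('f'): MISMATCH
  Compare pos 1 ('b') with pos 6 ('e'): MISMATCH
  Compare pos 2 ('h') with pos 5 ('b'): MISMATCH
  Compare pos 3 ('k') with pos 4 ('e'): MISMATCH
Result: not a palindrome

0


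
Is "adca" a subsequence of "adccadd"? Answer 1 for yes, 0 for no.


Check if "adca" is a subsequence of "adccadd"
Greedy scan:
  Position 0 ('a'): matches sub[0] = 'a'
  Position 1 ('d'): matches sub[1] = 'd'
  Position 2 ('c'): matches sub[2] = 'c'
  Position 3 ('c'): no match needed
  Position 4 ('a'): matches sub[3] = 'a'
  Position 5 ('d'): no match needed
  Position 6 ('d'): no match needed
All 4 characters matched => is a subsequence

1


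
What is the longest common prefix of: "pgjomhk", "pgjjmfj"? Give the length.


Words: pgjomhk, pgjjmfj
  Position 0: all 'p' => match
  Position 1: all 'g' => match
  Position 2: all 'j' => match
  Position 3: ('o', 'j') => mismatch, stop
LCP = "pgj" (length 3)

3


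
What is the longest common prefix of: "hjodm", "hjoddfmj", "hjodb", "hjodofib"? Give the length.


Words: hjodm, hjoddfmj, hjodb, hjodofib
  Position 0: all 'h' => match
  Position 1: all 'j' => match
  Position 2: all 'o' => match
  Position 3: all 'd' => match
  Position 4: ('m', 'd', 'b', 'o') => mismatch, stop
LCP = "hjod" (length 4)

4


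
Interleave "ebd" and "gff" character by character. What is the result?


Interleaving "ebd" and "gff":
  Position 0: 'e' from first, 'g' from second => "eg"
  Position 1: 'b' from first, 'f' from second => "bf"
  Position 2: 'd' from first, 'f' from second => "df"
Result: egbfdf

egbfdf


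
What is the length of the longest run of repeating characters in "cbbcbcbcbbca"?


Input: "cbbcbcbcbbca"
Scanning for longest run:
  Position 1 ('b'): new char, reset run to 1
  Position 2 ('b'): continues run of 'b', length=2
  Position 3 ('c'): new char, reset run to 1
  Position 4 ('b'): new char, reset run to 1
  Position 5 ('c'): new char, reset run to 1
  Position 6 ('b'): new char, reset run to 1
  Position 7 ('c'): new char, reset run to 1
  Position 8 ('b'): new char, reset run to 1
  Position 9 ('b'): continues run of 'b', length=2
  Position 10 ('c'): new char, reset run to 1
  Position 11 ('a'): new char, reset run to 1
Longest run: 'b' with length 2

2


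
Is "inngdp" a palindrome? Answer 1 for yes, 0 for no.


Input: inngdp
Reversed: pdgnni
  Compare pos 0 ('i') with pos 5 ('p'): MISMATCH
  Compare pos 1 ('n') with pos 4 ('d'): MISMATCH
  Compare pos 2 ('n') with pos 3 ('g'): MISMATCH
Result: not a palindrome

0


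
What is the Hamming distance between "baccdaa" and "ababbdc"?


Comparing "baccdaa" and "ababbdc" position by position:
  Position 0: 'b' vs 'a' => differ
  Position 1: 'a' vs 'b' => differ
  Position 2: 'c' vs 'a' => differ
  Position 3: 'c' vs 'b' => differ
  Position 4: 'd' vs 'b' => differ
  Position 5: 'a' vs 'd' => differ
  Position 6: 'a' vs 'c' => differ
Total differences (Hamming distance): 7

7


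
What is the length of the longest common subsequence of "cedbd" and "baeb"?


LCS of "cedbd" and "baeb"
DP table:
           b    a    e    b
      0    0    0    0    0
  c   0    0    0    0    0
  e   0    0    0    1    1
  d   0    0    0    1    1
  b   0    1    1    1    2
  d   0    1    1    1    2
LCS length = dp[5][4] = 2

2


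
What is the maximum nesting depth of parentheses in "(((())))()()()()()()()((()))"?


Input: "(((())))()()()()()()()((()))"
Tracking depth:
  Position 0 '(': depth becomes 1
  Position 1 '(': depth becomes 2
  Position 2 '(': depth becomes 3
  Position 3 '(': depth becomes 4
  Position 4 ')': depth becomes 3
  Position 5 ')': depth becomes 2
  Position 6 ')': depth becomes 1
  Position 7 ')': depth becomes 0
  Position 8 '(': depth becomes 1
  Position 9 ')': depth becomes 0
  Position 10 '(': depth becomes 1
  Position 11 ')': depth becomes 0
  Position 12 '(': depth becomes 1
  Position 13 ')': depth becomes 0
  Position 14 '(': depth becomes 1
  Position 15 ')': depth becomes 0
  Position 16 '(': depth becomes 1
  Position 17 ')': depth becomes 0
  Position 18 '(': depth becomes 1
  Position 19 ')': depth becomes 0
  Position 20 '(': depth becomes 1
  Position 21 ')': depth becomes 0
  Position 22 '(': depth becomes 1
  Position 23 '(': depth becomes 2
  Position 24 '(': depth becomes 3
  Position 25 ')': depth becomes 2
  Position 26 ')': depth becomes 1
  Position 27 ')': depth becomes 0
Maximum depth reached: 4

4


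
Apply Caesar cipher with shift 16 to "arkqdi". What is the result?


Caesar cipher: shift "arkqdi" by 16
  'a' (pos 0) + 16 = pos 16 = 'q'
  'r' (pos 17) + 16 = pos 7 = 'h'
  'k' (pos 10) + 16 = pos 0 = 'a'
  'q' (pos 16) + 16 = pos 6 = 'g'
  'd' (pos 3) + 16 = pos 19 = 't'
  'i' (pos 8) + 16 = pos 24 = 'y'
Result: qhagty

qhagty


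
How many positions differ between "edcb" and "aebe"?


Comparing "edcb" and "aebe" position by position:
  Position 0: 'e' vs 'a' => DIFFER
  Position 1: 'd' vs 'e' => DIFFER
  Position 2: 'c' vs 'b' => DIFFER
  Position 3: 'b' vs 'e' => DIFFER
Positions that differ: 4

4


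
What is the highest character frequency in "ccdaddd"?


Input: ccdaddd
Character counts:
  'a': 1
  'c': 2
  'd': 4
Maximum frequency: 4

4


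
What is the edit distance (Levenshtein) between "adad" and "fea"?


Computing edit distance: "adad" -> "fea"
DP table:
           f    e    a
      0    1    2    3
  a   1    1    2    2
  d   2    2    2    3
  a   3    3    3    2
  d   4    4    4    3
Edit distance = dp[4][3] = 3

3


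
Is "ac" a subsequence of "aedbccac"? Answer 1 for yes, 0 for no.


Check if "ac" is a subsequence of "aedbccac"
Greedy scan:
  Position 0 ('a'): matches sub[0] = 'a'
  Position 1 ('e'): no match needed
  Position 2 ('d'): no match needed
  Position 3 ('b'): no match needed
  Position 4 ('c'): matches sub[1] = 'c'
  Position 5 ('c'): no match needed
  Position 6 ('a'): no match needed
  Position 7 ('c'): no match needed
All 2 characters matched => is a subsequence

1


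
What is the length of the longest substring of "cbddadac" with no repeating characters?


Input: "cbddadac"
Sliding window (track last position of each char):
  Position 0 ('c'): window [0,0] length 1 -- new best
  Position 1 ('b'): window [0,1] length 2 -- new best
  Position 2 ('d'): window [0,2] length 3 -- new best
  Position 3 ('d'): repeat (last at 2), move window start to 3
  Position 3 ('d'): window [3,3] length 1
  Position 4 ('a'): window [3,4] length 2
  Position 5 ('d'): repeat (last at 3), move window start to 4
  Position 5 ('d'): window [4,5] length 2
  Position 6 ('a'): repeat (last at 4), move window start to 5
  Position 6 ('a'): window [5,6] length 2
  Position 7 ('c'): window [5,7] length 3
Longest substring with no repeats: "cbd" with length 3

3


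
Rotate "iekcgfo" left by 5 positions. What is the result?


Input: "iekcgfo", rotate left by 5
First 5 characters: "iekcg"
Remaining characters: "fo"
Concatenate remaining + first: "fo" + "iekcg" = "foiekcg"

foiekcg


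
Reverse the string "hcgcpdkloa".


Input: hcgcpdkloa
Reading characters right to left:
  Position 9: 'a'
  Position 8: 'o'
  Position 7: 'l'
  Position 6: 'k'
  Position 5: 'd'
  Position 4: 'p'
  Position 3: 'c'
  Position 2: 'g'
  Position 1: 'c'
  Position 0: 'h'
Reversed: aolkdpcgch

aolkdpcgch


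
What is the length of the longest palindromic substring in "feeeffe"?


Input: "feeeffe"
Checking substrings for palindromes:
  [0:5] "feeef" (len 5) => palindrome
  [3:7] "effe" (len 4) => palindrome
  [1:4] "eee" (len 3) => palindrome
  [1:3] "ee" (len 2) => palindrome
  [2:4] "ee" (len 2) => palindrome
  [4:6] "ff" (len 2) => palindrome
Longest palindromic substring: "feeef" with length 5

5


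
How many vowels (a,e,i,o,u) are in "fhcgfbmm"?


Input: fhcgfbmm
Checking each character:
  'f' at position 0: consonant
  'h' at position 1: consonant
  'c' at position 2: consonant
  'g' at position 3: consonant
  'f' at position 4: consonant
  'b' at position 5: consonant
  'm' at position 6: consonant
  'm' at position 7: consonant
Total vowels: 0

0


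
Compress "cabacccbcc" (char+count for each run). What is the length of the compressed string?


Input: cabacccbcc
Runs:
  'c' x 1 => "c1"
  'a' x 1 => "a1"
  'b' x 1 => "b1"
  'a' x 1 => "a1"
  'c' x 3 => "c3"
  'b' x 1 => "b1"
  'c' x 2 => "c2"
Compressed: "c1a1b1a1c3b1c2"
Compressed length: 14

14


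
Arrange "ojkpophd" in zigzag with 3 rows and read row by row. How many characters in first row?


Zigzag "ojkpophd" into 3 rows:
Placing characters:
  'o' => row 0
  'j' => row 1
  'k' => row 2
  'p' => row 1
  'o' => row 0
  'p' => row 1
  'h' => row 2
  'd' => row 1
Rows:
  Row 0: "oo"
  Row 1: "jppd"
  Row 2: "kh"
First row length: 2

2


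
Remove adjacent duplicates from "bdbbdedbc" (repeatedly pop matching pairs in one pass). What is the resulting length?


Input: bdbbdedbc
Stack-based adjacent duplicate removal:
  Read 'b': push. Stack: b
  Read 'd': push. Stack: bd
  Read 'b': push. Stack: bdb
  Read 'b': matches stack top 'b' => pop. Stack: bd
  Read 'd': matches stack top 'd' => pop. Stack: b
  Read 'e': push. Stack: be
  Read 'd': push. Stack: bed
  Read 'b': push. Stack: bedb
  Read 'c': push. Stack: bedbc
Final stack: "bedbc" (length 5)

5


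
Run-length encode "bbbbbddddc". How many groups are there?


Input: bbbbbddddc
Scanning for consecutive runs:
  Group 1: 'b' x 5 (positions 0-4)
  Group 2: 'd' x 4 (positions 5-8)
  Group 3: 'c' x 1 (positions 9-9)
Total groups: 3

3


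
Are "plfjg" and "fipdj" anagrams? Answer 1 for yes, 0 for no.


Strings: "plfjg", "fipdj"
Sorted first:  fgjlp
Sorted second: dfijp
Differ at position 0: 'f' vs 'd' => not anagrams

0


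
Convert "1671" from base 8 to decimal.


Input: "1671" in base 8
Positional expansion:
  Digit '1' (value 1) x 8^3 = 512
  Digit '6' (value 6) x 8^2 = 384
  Digit '7' (value 7) x 8^1 = 56
  Digit '1' (value 1) x 8^0 = 1
Sum = 953

953


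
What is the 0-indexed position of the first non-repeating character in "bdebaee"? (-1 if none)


Input: bdebaee
Character frequencies:
  'a': 1
  'b': 2
  'd': 1
  'e': 3
Scanning left to right for freq == 1:
  Position 0 ('b'): freq=2, skip
  Position 1 ('d'): unique! => answer = 1

1


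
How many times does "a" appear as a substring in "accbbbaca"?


Searching for "a" in "accbbbaca"
Scanning each position:
  Position 0: "a" => MATCH
  Position 1: "c" => no
  Position 2: "c" => no
  Position 3: "b" => no
  Position 4: "b" => no
  Position 5: "b" => no
  Position 6: "a" => MATCH
  Position 7: "c" => no
  Position 8: "a" => MATCH
Total occurrences: 3

3


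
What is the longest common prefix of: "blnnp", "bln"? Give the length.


Words: blnnp, bln
  Position 0: all 'b' => match
  Position 1: all 'l' => match
  Position 2: all 'n' => match
LCP = "bln" (length 3)

3


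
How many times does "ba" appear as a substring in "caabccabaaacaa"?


Searching for "ba" in "caabccabaaacaa"
Scanning each position:
  Position 0: "ca" => no
  Position 1: "aa" => no
  Position 2: "ab" => no
  Position 3: "bc" => no
  Position 4: "cc" => no
  Position 5: "ca" => no
  Position 6: "ab" => no
  Position 7: "ba" => MATCH
  Position 8: "aa" => no
  Position 9: "aa" => no
  Position 10: "ac" => no
  Position 11: "ca" => no
  Position 12: "aa" => no
Total occurrences: 1

1


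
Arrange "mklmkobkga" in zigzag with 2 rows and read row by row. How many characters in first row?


Zigzag "mklmkobkga" into 2 rows:
Placing characters:
  'm' => row 0
  'k' => row 1
  'l' => row 0
  'm' => row 1
  'k' => row 0
  'o' => row 1
  'b' => row 0
  'k' => row 1
  'g' => row 0
  'a' => row 1
Rows:
  Row 0: "mlkbg"
  Row 1: "kmoka"
First row length: 5

5


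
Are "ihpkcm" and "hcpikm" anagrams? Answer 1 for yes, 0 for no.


Strings: "ihpkcm", "hcpikm"
Sorted first:  chikmp
Sorted second: chikmp
Sorted forms match => anagrams

1


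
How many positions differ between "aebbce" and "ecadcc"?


Comparing "aebbce" and "ecadcc" position by position:
  Position 0: 'a' vs 'e' => DIFFER
  Position 1: 'e' vs 'c' => DIFFER
  Position 2: 'b' vs 'a' => DIFFER
  Position 3: 'b' vs 'd' => DIFFER
  Position 4: 'c' vs 'c' => same
  Position 5: 'e' vs 'c' => DIFFER
Positions that differ: 5

5


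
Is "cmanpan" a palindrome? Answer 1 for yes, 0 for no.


Input: cmanpan
Reversed: napnamc
  Compare pos 0 ('c') with pos 6 ('n'): MISMATCH
  Compare pos 1 ('m') with pos 5 ('a'): MISMATCH
  Compare pos 2 ('a') with pos 4 ('p'): MISMATCH
Result: not a palindrome

0


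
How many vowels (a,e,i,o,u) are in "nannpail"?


Input: nannpail
Checking each character:
  'n' at position 0: consonant
  'a' at position 1: vowel (running total: 1)
  'n' at position 2: consonant
  'n' at position 3: consonant
  'p' at position 4: consonant
  'a' at position 5: vowel (running total: 2)
  'i' at position 6: vowel (running total: 3)
  'l' at position 7: consonant
Total vowels: 3

3


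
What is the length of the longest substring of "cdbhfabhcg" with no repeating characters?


Input: "cdbhfabhcg"
Sliding window (track last position of each char):
  Position 0 ('c'): window [0,0] length 1 -- new best
  Position 1 ('d'): window [0,1] length 2 -- new best
  Position 2 ('b'): window [0,2] length 3 -- new best
  Position 3 ('h'): window [0,3] length 4 -- new best
  Position 4 ('f'): window [0,4] length 5 -- new best
  Position 5 ('a'): window [0,5] length 6 -- new best
  Position 6 ('b'): repeat (last at 2), move window start to 3
  Position 6 ('b'): window [3,6] length 4
  Position 7 ('h'): repeat (last at 3), move window start to 4
  Position 7 ('h'): window [4,7] length 4
  Position 8 ('c'): window [4,8] length 5
  Position 9 ('g'): window [4,9] length 6
Longest substring with no repeats: "cdbhfa" with length 6

6


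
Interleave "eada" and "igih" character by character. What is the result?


Interleaving "eada" and "igih":
  Position 0: 'e' from first, 'i' from second => "ei"
  Position 1: 'a' from first, 'g' from second => "ag"
  Position 2: 'd' from first, 'i' from second => "di"
  Position 3: 'a' from first, 'h' from second => "ah"
Result: eiagdiah

eiagdiah


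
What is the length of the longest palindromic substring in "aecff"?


Input: "aecff"
Checking substrings for palindromes:
  [3:5] "ff" (len 2) => palindrome
Longest palindromic substring: "ff" with length 2

2


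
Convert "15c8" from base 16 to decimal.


Input: "15c8" in base 16
Positional expansion:
  Digit '1' (value 1) x 16^3 = 4096
  Digit '5' (value 5) x 16^2 = 1280
  Digit 'c' (value 12) x 16^1 = 192
  Digit '8' (value 8) x 16^0 = 8
Sum = 5576

5576


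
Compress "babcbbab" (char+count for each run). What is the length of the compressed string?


Input: babcbbab
Runs:
  'b' x 1 => "b1"
  'a' x 1 => "a1"
  'b' x 1 => "b1"
  'c' x 1 => "c1"
  'b' x 2 => "b2"
  'a' x 1 => "a1"
  'b' x 1 => "b1"
Compressed: "b1a1b1c1b2a1b1"
Compressed length: 14

14


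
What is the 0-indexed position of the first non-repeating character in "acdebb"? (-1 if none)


Input: acdebb
Character frequencies:
  'a': 1
  'b': 2
  'c': 1
  'd': 1
  'e': 1
Scanning left to right for freq == 1:
  Position 0 ('a'): unique! => answer = 0

0


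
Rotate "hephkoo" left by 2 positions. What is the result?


Input: "hephkoo", rotate left by 2
First 2 characters: "he"
Remaining characters: "phkoo"
Concatenate remaining + first: "phkoo" + "he" = "phkoohe"

phkoohe


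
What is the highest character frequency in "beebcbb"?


Input: beebcbb
Character counts:
  'b': 4
  'c': 1
  'e': 2
Maximum frequency: 4

4


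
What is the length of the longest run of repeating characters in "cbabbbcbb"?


Input: "cbabbbcbb"
Scanning for longest run:
  Position 1 ('b'): new char, reset run to 1
  Position 2 ('a'): new char, reset run to 1
  Position 3 ('b'): new char, reset run to 1
  Position 4 ('b'): continues run of 'b', length=2
  Position 5 ('b'): continues run of 'b', length=3
  Position 6 ('c'): new char, reset run to 1
  Position 7 ('b'): new char, reset run to 1
  Position 8 ('b'): continues run of 'b', length=2
Longest run: 'b' with length 3

3


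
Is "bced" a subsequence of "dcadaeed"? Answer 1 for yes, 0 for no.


Check if "bced" is a subsequence of "dcadaeed"
Greedy scan:
  Position 0 ('d'): no match needed
  Position 1 ('c'): no match needed
  Position 2 ('a'): no match needed
  Position 3 ('d'): no match needed
  Position 4 ('a'): no match needed
  Position 5 ('e'): no match needed
  Position 6 ('e'): no match needed
  Position 7 ('d'): no match needed
Only matched 0/4 characters => not a subsequence

0
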